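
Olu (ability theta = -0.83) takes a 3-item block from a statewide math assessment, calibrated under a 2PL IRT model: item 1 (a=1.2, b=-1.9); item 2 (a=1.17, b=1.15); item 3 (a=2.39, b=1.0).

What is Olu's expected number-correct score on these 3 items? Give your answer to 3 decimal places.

P(theta) = 1 / (1 + exp(−a(theta − b)))
P_1 = 1/(1+e^{-1.2840}) = 0.7831
P_2 = 1/(1+e^{2.3166}) = 0.0898
P_3 = 1/(1+e^{4.3737}) = 0.0124
E[score] = 0.7831 + 0.0898 + 0.0124 = 0.8853

0.885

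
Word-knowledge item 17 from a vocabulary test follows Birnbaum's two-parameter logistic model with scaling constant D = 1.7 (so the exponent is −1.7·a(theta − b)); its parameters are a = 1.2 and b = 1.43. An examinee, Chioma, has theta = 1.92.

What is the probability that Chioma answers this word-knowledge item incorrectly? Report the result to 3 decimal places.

P(theta) = 1 / (1 + exp(−D·a(theta − b)))
Exponent: 1.7 × 1.2 × (1.92 − 1.43) = 0.9996
1/(1 + e^{-0.9996}) = 0.7310
P = 0.7310
P(incorrect) = 1 − 0.7310 = 0.2690

0.269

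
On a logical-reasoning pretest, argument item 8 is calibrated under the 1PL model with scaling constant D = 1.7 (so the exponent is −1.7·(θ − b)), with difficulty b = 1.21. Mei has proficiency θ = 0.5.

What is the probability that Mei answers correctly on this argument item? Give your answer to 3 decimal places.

0.230

P(θ) = 1 / (1 + exp(−D·(θ − b)))
Exponent: 1.7 × (0.5 − 1.21) = -1.2070
1/(1 + e^{1.2070}) = 0.2302
P = 0.2302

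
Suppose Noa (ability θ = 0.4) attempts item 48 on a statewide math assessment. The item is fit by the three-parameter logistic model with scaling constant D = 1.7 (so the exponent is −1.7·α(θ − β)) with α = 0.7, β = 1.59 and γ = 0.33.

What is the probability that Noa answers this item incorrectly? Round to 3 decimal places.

P(θ) = γ + (1 − γ) · 1 / (1 + exp(−D·α(θ − β)))
Exponent: 1.7 × 0.7 × (0.4 − 1.59) = -1.4161
1/(1 + e^{1.4161}) = 0.1953
P = 0.33 + 0.67 × 0.1953 = 0.4608
P(incorrect) = 1 − 0.4608 = 0.5392

0.539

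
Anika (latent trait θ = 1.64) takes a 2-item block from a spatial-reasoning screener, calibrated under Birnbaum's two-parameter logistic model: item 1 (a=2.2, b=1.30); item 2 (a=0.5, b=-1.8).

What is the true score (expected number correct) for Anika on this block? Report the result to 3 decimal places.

1.527

P(θ) = 1 / (1 + exp(−a(θ − b)))
P_1 = 1/(1+e^{-0.7480}) = 0.6787
P_2 = 1/(1+e^{-1.7200}) = 0.8481
E[score] = 0.6787 + 0.8481 = 1.5269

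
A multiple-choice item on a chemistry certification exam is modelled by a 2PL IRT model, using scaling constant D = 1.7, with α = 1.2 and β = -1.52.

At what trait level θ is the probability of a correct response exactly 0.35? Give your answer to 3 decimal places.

-1.823

P(θ) = 1 / (1 + exp(−D·α(θ − β)))
logit = ln(0.3500/0.6500) = -0.6190
θ = β + logit/(1.7·α) = -1.52 + (-0.6190)/2.0400 = -1.8235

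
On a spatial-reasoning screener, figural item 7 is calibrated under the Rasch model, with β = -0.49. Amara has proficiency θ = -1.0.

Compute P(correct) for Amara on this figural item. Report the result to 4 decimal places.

P(θ) = 1 / (1 + exp(−(θ − β)))
Exponent: (-1.0 − (-0.49)) = -0.5100
1/(1 + e^{0.5100}) = 0.3752
P = 0.3752

0.3752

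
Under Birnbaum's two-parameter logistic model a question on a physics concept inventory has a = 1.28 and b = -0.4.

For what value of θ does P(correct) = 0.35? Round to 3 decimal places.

P(θ) = 1 / (1 + exp(−a(θ − b)))
logit = ln(0.3500/0.6500) = -0.6190
θ = b + logit/(a) = -0.4 + (-0.6190)/1.2800 = -0.8836

-0.884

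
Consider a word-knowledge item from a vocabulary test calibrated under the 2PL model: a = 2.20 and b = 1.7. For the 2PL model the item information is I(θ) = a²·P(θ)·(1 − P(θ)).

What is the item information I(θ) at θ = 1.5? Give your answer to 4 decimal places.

1.1533

P = 1/(1+e^{0.4400}) = 0.3917
P(1−P) = 0.3917 × 0.6083 = 0.2383
I = a² × P(1−P) = 2.20² × 0.2383 = 1.15328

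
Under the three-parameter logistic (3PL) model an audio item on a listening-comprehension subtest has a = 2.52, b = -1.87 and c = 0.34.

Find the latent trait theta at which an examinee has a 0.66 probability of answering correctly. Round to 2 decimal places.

-1.89

P(theta) = c + (1 − c) · 1 / (1 + exp(−a(theta − b)))
Remove guessing floor: (0.66 − 0.34)/(1 − 0.34) = 0.4848
logit = ln(0.4848/0.5152) = -0.0606
theta = b + logit/(a) = -1.87 + (-0.0606)/2.5200 = -1.8941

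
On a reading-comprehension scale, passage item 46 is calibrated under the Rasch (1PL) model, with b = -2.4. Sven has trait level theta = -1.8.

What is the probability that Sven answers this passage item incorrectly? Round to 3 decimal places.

P(theta) = 1 / (1 + exp(−(theta − b)))
Exponent: (-1.8 − (-2.4)) = 0.6000
1/(1 + e^{-0.6000}) = 0.6457
P = 0.6457
P(incorrect) = 1 − 0.6457 = 0.3543

0.354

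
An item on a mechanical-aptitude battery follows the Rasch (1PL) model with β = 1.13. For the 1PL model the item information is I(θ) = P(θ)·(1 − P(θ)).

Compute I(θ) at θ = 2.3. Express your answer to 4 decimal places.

0.1808

P = 1/(1+e^{-1.1700}) = 0.7631
P(1−P) = 0.7631 × 0.2369 = 0.1808
I = P(1−P) = 0.18075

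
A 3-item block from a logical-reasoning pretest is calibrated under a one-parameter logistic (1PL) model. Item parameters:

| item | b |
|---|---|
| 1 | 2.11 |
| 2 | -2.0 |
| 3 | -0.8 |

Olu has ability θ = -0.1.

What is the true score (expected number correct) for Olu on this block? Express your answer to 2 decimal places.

P(θ) = 1 / (1 + exp(−(θ − b)))
P_1 = 1/(1+e^{2.2100}) = 0.0989
P_2 = 1/(1+e^{-1.9000}) = 0.8699
P_3 = 1/(1+e^{-0.7000}) = 0.6682
E[score] = 0.0989 + 0.8699 + 0.6682 = 1.6369

1.64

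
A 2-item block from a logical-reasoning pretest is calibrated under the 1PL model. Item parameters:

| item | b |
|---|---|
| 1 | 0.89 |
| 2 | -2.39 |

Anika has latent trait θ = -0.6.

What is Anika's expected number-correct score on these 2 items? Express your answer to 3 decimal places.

1.041

P(θ) = 1 / (1 + exp(−(θ − b)))
P_1 = 1/(1+e^{1.4900}) = 0.1839
P_2 = 1/(1+e^{-1.7900}) = 0.8569
E[score] = 0.1839 + 0.8569 = 1.0408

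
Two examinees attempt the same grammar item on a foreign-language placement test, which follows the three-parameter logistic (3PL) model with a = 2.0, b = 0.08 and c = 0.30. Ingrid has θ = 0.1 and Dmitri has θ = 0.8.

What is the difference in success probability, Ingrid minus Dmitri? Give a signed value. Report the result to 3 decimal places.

-0.209

P(θ) = c + (1 − c) · 1 / (1 + exp(−a(θ − b)))
P(Ingrid) = 0.6570  [exponent 0.0400]
P(Dmitri) = 0.8659  [exponent 1.4400]
Difference = 0.6570 − 0.8659 = -0.2089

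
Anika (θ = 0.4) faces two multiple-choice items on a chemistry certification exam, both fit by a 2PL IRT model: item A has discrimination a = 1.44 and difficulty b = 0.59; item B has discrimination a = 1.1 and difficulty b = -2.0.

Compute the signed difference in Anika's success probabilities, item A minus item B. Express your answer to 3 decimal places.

P(θ) = 1 / (1 + exp(−a(θ − b)))
P_A = 0.4320
P_B = 0.9334
P_A − P_B = -0.5014

-0.501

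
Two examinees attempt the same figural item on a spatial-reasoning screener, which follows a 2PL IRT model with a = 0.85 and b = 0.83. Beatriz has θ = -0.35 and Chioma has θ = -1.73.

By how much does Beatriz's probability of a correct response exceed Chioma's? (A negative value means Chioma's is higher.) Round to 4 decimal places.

P(θ) = 1 / (1 + exp(−a(θ − b)))
P(Beatriz) = 0.2684  [exponent -1.0030]
P(Chioma) = 0.1019  [exponent -2.1760]
Difference = 0.2684 − 0.1019 = 0.1664

0.1664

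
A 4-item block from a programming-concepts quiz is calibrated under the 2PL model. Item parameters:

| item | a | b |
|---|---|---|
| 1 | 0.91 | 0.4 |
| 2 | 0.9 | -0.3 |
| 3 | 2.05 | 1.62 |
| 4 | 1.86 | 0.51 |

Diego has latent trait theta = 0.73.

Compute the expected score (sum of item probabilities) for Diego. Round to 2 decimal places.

P(theta) = 1 / (1 + exp(−a(theta − b)))
P_1 = 1/(1+e^{-0.3003}) = 0.5745
P_2 = 1/(1+e^{-0.9270}) = 0.7165
P_3 = 1/(1+e^{1.8245}) = 0.1389
P_4 = 1/(1+e^{-0.4092}) = 0.6009
E[score] = 0.5745 + 0.7165 + 0.1389 + 0.6009 = 2.0308

2.03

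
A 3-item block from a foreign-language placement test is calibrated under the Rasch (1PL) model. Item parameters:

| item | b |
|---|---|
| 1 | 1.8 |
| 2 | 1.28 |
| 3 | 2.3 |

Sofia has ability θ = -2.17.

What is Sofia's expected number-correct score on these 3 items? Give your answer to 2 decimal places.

P(θ) = 1 / (1 + exp(−(θ − b)))
P_1 = 1/(1+e^{3.9700}) = 0.0185
P_2 = 1/(1+e^{3.4500}) = 0.0308
P_3 = 1/(1+e^{4.4700}) = 0.0113
E[score] = 0.0185 + 0.0308 + 0.0113 = 0.0606

0.06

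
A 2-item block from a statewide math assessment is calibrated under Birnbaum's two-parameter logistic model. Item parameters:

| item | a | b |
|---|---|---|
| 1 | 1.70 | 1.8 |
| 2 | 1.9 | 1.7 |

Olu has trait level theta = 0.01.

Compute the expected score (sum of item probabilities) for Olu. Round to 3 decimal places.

P(theta) = 1 / (1 + exp(−a(theta − b)))
P_1 = 1/(1+e^{3.0430}) = 0.0455
P_2 = 1/(1+e^{3.2110}) = 0.0388
E[score] = 0.0455 + 0.0388 = 0.0843

0.084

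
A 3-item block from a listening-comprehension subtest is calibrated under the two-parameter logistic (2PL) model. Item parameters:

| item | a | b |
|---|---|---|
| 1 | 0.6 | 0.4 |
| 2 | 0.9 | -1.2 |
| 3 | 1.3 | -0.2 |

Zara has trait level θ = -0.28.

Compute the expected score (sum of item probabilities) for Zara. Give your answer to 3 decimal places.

P(θ) = 1 / (1 + exp(−a(θ − b)))
P_1 = 1/(1+e^{0.4080}) = 0.3994
P_2 = 1/(1+e^{-0.8280}) = 0.6959
P_3 = 1/(1+e^{0.1040}) = 0.4740
E[score] = 0.3994 + 0.6959 + 0.4740 = 1.5693

1.569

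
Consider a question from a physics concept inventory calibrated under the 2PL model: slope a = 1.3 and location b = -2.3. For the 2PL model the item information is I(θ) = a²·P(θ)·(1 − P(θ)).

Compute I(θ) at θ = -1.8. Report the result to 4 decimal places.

0.3808

P = 1/(1+e^{-0.6500}) = 0.6570
P(1−P) = 0.6570 × 0.3430 = 0.2253
I = a² × P(1−P) = 1.3² × 0.2253 = 0.38084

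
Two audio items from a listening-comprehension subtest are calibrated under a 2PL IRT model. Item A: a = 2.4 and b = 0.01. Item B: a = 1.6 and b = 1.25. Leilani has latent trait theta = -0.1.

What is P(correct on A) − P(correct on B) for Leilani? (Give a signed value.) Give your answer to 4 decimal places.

P(theta) = 1 / (1 + exp(−a(theta − b)))
P_A = 0.4344
P_B = 0.1034
P_A − P_B = 0.3310

0.3310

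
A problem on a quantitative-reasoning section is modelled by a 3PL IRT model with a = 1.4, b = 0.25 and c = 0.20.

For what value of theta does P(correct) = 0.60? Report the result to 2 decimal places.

P(theta) = c + (1 − c) · 1 / (1 + exp(−a(theta − b)))
Remove guessing floor: (0.60 − 0.20)/(1 − 0.20) = 0.5000
logit = ln(0.5000/0.5000) = 0.0000
theta = b + logit/(a) = 0.25 + 0.0000/1.4000 = 0.2500

0.25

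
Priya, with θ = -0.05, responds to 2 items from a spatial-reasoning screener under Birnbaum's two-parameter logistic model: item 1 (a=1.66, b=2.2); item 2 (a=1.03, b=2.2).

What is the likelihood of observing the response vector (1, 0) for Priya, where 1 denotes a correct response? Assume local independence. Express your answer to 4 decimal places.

P(θ) = 1 / (1 + exp(−a(θ − b)))
P_1 = 1/(1+e^{3.7350}) = 0.0233
P_2 = 1/(1+e^{2.3175}) = 0.0897
L = P_1 × (1−P_2) = 0.0233 × 0.9103 = 0.02123

0.0212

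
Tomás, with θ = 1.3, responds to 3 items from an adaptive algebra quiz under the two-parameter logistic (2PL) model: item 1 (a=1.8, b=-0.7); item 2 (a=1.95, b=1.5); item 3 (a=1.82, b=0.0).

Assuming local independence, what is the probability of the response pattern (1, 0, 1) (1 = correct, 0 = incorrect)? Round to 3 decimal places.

P(θ) = 1 / (1 + exp(−a(θ − b)))
P_1 = 1/(1+e^{-3.6000}) = 0.9734
P_2 = 1/(1+e^{0.3900}) = 0.4037
P_3 = 1/(1+e^{-2.3660}) = 0.9142
L = P_1 × (1−P_2) × P_3 = 0.9734 × 0.5963 × 0.9142 = 0.53062

0.531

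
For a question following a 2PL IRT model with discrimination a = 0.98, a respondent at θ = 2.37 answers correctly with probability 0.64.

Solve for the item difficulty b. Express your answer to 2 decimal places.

1.78

P(θ) = 1 / (1 + exp(−a(θ − b)))
logit(0.64) = ln(0.64/0.36) = 0.5754
b = θ − logit/(a) = 2.37 − 0.5754/0.9800 = 1.7829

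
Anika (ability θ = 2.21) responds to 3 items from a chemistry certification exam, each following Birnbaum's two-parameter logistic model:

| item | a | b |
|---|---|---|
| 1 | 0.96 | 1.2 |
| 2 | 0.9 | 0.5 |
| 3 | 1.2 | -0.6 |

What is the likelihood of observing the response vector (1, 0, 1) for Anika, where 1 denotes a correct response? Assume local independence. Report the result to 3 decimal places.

P(θ) = 1 / (1 + exp(−a(θ − b)))
P_1 = 1/(1+e^{-0.9696}) = 0.7250
P_2 = 1/(1+e^{-1.5390}) = 0.8233
P_3 = 1/(1+e^{-3.3720}) = 0.9668
L = P_1 × (1−P_2) × P_3 = 0.7250 × 0.1767 × 0.9668 = 0.12385

0.124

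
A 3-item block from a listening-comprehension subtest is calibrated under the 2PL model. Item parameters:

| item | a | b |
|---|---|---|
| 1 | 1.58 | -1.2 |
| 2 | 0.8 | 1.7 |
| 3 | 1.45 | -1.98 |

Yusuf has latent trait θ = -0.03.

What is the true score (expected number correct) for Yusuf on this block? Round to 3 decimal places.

2.008

P(θ) = 1 / (1 + exp(−a(θ − b)))
P_1 = 1/(1+e^{-1.8486}) = 0.8640
P_2 = 1/(1+e^{1.3840}) = 0.2004
P_3 = 1/(1+e^{-2.8275}) = 0.9441
E[score] = 0.8640 + 0.2004 + 0.9441 = 2.0085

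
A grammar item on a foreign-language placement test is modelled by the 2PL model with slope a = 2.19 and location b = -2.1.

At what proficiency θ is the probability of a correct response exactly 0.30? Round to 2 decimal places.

-2.49

P(θ) = 1 / (1 + exp(−a(θ − b)))
logit = ln(0.3000/0.7000) = -0.8473
θ = b + logit/(a) = -2.1 + (-0.8473)/2.1900 = -2.4869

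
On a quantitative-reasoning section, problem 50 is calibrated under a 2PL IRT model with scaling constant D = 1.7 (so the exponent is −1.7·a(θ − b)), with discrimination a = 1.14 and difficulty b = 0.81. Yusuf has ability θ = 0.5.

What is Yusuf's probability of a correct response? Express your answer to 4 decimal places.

P(θ) = 1 / (1 + exp(−D·a(θ − b)))
Exponent: 1.7 × 1.14 × (0.5 − 0.81) = -0.6008
1/(1 + e^{0.6008}) = 0.3542
P = 0.3542

0.3542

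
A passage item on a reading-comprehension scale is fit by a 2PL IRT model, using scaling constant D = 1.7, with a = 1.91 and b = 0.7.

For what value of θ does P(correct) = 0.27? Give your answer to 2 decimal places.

0.39

P(θ) = 1 / (1 + exp(−D·a(θ − b)))
logit = ln(0.2700/0.7300) = -0.9946
θ = b + logit/(1.7·a) = 0.7 + (-0.9946)/3.2470 = 0.3937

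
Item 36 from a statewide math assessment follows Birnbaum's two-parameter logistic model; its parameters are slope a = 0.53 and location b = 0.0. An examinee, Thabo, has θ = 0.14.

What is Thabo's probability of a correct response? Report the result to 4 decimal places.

P(θ) = 1 / (1 + exp(−a(θ − b)))
Exponent: 0.53 × (0.14 − 0.0) = 0.0742
1/(1 + e^{-0.0742}) = 0.5185

0.5185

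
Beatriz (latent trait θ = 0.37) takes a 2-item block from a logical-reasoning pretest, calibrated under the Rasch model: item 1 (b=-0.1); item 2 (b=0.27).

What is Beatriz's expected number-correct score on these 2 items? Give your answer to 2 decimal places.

1.14

P(θ) = 1 / (1 + exp(−(θ − b)))
P_1 = 1/(1+e^{-0.4700}) = 0.6154
P_2 = 1/(1+e^{-0.1000}) = 0.5250
E[score] = 0.6154 + 0.5250 = 1.1404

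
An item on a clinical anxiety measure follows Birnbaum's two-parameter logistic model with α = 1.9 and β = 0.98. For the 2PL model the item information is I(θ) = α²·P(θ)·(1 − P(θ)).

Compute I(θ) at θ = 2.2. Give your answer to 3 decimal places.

0.295

P = 1/(1+e^{-2.3180}) = 0.9104
P(1−P) = 0.9104 × 0.0896 = 0.0816
I = α² × P(1−P) = 1.9² × 0.0816 = 0.29460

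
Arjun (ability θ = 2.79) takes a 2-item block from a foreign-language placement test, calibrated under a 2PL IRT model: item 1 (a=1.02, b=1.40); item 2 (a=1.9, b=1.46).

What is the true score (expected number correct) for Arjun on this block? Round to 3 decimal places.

P(θ) = 1 / (1 + exp(−a(θ − b)))
P_1 = 1/(1+e^{-1.4178}) = 0.8050
P_2 = 1/(1+e^{-2.5270}) = 0.9260
E[score] = 0.8050 + 0.9260 = 1.7310

1.731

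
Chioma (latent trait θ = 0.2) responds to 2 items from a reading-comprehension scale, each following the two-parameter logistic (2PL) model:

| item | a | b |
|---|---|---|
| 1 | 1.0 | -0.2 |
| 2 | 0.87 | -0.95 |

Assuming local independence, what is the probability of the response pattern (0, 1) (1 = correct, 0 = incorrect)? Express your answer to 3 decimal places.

0.293

P(θ) = 1 / (1 + exp(−a(θ − b)))
P_1 = 1/(1+e^{-0.4000}) = 0.5987
P_2 = 1/(1+e^{-1.0005}) = 0.7312
L = (1−P_1) × P_2 = 0.4013 × 0.7312 = 0.29342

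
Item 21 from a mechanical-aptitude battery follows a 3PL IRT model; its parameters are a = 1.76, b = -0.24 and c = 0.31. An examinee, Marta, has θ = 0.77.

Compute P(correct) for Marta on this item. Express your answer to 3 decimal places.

P(θ) = c + (1 − c) · 1 / (1 + exp(−a(θ − b)))
Exponent: 1.76 × (0.77 − (-0.24)) = 1.7776
1/(1 + e^{-1.7776}) = 0.8554
P = 0.31 + 0.69 × 0.8554 = 0.9002

0.900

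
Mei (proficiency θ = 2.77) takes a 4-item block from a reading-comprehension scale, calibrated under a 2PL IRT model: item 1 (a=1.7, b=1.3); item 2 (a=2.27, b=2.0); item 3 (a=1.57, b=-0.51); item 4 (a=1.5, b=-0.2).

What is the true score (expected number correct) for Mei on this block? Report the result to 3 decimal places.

3.759

P(θ) = 1 / (1 + exp(−a(θ − b)))
P_1 = 1/(1+e^{-2.4990}) = 0.9241
P_2 = 1/(1+e^{-1.7479}) = 0.8517
P_3 = 1/(1+e^{-5.1496}) = 0.9942
P_4 = 1/(1+e^{-4.4550}) = 0.9885
E[score] = 0.9241 + 0.8517 + 0.9942 + 0.9885 = 3.7585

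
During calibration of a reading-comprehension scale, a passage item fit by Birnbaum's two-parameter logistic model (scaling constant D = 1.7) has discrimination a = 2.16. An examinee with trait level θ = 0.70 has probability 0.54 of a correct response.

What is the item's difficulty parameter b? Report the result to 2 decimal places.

0.66

P(θ) = 1 / (1 + exp(−D·a(θ − b)))
logit(0.54) = ln(0.54/0.46) = 0.1603
b = θ − logit/(1.7·a) = 0.70 − 0.1603/3.6720 = 0.6563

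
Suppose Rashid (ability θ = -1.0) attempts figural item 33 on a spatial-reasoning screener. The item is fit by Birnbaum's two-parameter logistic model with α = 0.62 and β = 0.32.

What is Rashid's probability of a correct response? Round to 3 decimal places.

0.306

P(θ) = 1 / (1 + exp(−α(θ − β)))
Exponent: 0.62 × (-1.0 − 0.32) = -0.8184
1/(1 + e^{0.8184}) = 0.3061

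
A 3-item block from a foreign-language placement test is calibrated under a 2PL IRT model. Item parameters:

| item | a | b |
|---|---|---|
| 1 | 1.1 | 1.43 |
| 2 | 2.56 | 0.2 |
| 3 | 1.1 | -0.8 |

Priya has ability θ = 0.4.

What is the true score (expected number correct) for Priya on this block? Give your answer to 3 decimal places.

1.658

P(θ) = 1 / (1 + exp(−a(θ − b)))
P_1 = 1/(1+e^{1.1330}) = 0.2436
P_2 = 1/(1+e^{-0.5120}) = 0.6253
P_3 = 1/(1+e^{-1.3200}) = 0.7892
E[score] = 0.2436 + 0.6253 + 0.7892 = 1.6581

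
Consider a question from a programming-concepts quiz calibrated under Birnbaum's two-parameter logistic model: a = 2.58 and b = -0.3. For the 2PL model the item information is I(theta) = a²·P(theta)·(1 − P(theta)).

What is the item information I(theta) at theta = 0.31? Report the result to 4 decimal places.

P = 1/(1+e^{-1.5738}) = 0.8283
P(1−P) = 0.8283 × 0.1717 = 0.1422
I = a² × P(1−P) = 2.58² × 0.1422 = 0.94656

0.9466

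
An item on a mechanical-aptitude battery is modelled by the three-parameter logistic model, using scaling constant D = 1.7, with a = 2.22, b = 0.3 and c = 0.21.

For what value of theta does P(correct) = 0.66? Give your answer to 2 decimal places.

0.37

P(theta) = c + (1 − c) · 1 / (1 + exp(−D·a(theta − b)))
Remove guessing floor: (0.66 − 0.21)/(1 − 0.21) = 0.5696
logit = ln(0.5696/0.4304) = 0.2803
theta = b + logit/(1.7·a) = 0.3 + 0.2803/3.7740 = 0.3743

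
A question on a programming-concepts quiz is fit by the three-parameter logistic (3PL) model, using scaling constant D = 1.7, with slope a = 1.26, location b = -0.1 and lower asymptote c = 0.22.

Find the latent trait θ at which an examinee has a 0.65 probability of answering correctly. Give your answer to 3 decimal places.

-0.004

P(θ) = c + (1 − c) · 1 / (1 + exp(−D·a(θ − b)))
Remove guessing floor: (0.65 − 0.22)/(1 − 0.22) = 0.5513
logit = ln(0.5513/0.4487) = 0.2059
θ = b + logit/(1.7·a) = -0.1 + 0.2059/2.1420 = -0.0039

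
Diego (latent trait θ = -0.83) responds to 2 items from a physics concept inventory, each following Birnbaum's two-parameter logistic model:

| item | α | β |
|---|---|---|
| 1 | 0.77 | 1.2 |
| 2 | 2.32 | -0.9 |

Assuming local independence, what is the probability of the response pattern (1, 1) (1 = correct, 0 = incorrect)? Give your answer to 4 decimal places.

0.0936

P(θ) = 1 / (1 + exp(−α(θ − β)))
P_1 = 1/(1+e^{1.5631}) = 0.1732
P_2 = 1/(1+e^{-0.1624}) = 0.5405
L = P_1 × P_2 = 0.1732 × 0.5405 = 0.09362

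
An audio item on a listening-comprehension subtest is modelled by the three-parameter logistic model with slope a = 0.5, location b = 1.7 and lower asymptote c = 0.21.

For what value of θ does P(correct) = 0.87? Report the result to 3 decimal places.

P(θ) = c + (1 − c) · 1 / (1 + exp(−a(θ − b)))
Remove guessing floor: (0.87 − 0.21)/(1 − 0.21) = 0.8354
logit = ln(0.8354/0.1646) = 1.6247
θ = b + logit/(a) = 1.7 + 1.6247/0.5000 = 4.9494

4.949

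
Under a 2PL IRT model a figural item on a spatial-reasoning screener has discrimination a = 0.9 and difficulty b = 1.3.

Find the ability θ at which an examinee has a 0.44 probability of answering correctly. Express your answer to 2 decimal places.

P(θ) = 1 / (1 + exp(−a(θ − b)))
logit = ln(0.4400/0.5600) = -0.2412
θ = b + logit/(a) = 1.3 + (-0.2412)/0.9000 = 1.0320

1.03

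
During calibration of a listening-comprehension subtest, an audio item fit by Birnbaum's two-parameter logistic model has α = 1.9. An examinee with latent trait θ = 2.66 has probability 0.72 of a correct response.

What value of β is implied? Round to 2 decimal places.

2.16

P(θ) = 1 / (1 + exp(−α(θ − β)))
logit(0.72) = ln(0.72/0.28) = 0.9445
β = θ − logit/(α) = 2.66 − 0.9445/1.9000 = 2.1629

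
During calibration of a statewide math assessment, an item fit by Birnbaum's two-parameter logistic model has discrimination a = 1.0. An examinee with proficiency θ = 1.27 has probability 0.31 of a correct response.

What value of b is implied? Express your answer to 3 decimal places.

2.070

P(θ) = 1 / (1 + exp(−a(θ − b)))
logit(0.31) = ln(0.31/0.69) = -0.8001
b = θ − logit/(a) = 1.27 − (-0.8001)/1.0000 = 2.0701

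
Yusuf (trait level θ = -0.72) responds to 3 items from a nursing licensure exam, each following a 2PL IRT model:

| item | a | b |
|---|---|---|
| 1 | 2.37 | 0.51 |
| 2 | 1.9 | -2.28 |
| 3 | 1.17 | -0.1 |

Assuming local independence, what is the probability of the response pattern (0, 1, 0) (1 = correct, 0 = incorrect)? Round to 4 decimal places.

0.6078

P(θ) = 1 / (1 + exp(−a(θ − b)))
P_1 = 1/(1+e^{2.9151}) = 0.0514
P_2 = 1/(1+e^{-2.9640}) = 0.9509
P_3 = 1/(1+e^{0.7254}) = 0.3262
L = (1−P_1) × P_2 × (1−P_3) = 0.9486 × 0.9509 × 0.6738 = 0.60778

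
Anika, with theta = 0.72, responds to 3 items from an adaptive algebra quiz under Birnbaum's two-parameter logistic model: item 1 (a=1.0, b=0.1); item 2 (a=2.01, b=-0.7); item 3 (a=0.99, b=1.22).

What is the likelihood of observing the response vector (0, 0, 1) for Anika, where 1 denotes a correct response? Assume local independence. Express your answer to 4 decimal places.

P(theta) = 1 / (1 + exp(−a(theta − b)))
P_1 = 1/(1+e^{-0.6200}) = 0.6502
P_2 = 1/(1+e^{-2.8542}) = 0.9455
P_3 = 1/(1+e^{0.4950}) = 0.3787
L = (1−P_1) × (1−P_2) × P_3 = 0.3498 × 0.0545 × 0.3787 = 0.00721

0.0072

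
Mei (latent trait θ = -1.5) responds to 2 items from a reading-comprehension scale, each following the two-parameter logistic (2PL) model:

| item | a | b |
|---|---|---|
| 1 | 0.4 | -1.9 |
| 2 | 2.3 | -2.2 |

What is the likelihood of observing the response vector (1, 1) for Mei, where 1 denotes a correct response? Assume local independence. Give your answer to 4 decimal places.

P(θ) = 1 / (1 + exp(−a(θ − b)))
P_1 = 1/(1+e^{-0.1600}) = 0.5399
P_2 = 1/(1+e^{-1.6100}) = 0.8334
L = P_1 × P_2 = 0.5399 × 0.8334 = 0.44997

0.4500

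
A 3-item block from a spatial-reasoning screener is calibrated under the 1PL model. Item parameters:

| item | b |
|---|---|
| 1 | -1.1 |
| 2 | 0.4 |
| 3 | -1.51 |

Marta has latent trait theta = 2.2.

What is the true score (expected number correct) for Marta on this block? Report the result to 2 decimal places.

P(theta) = 1 / (1 + exp(−(theta − b)))
P_1 = 1/(1+e^{-3.3000}) = 0.9644
P_2 = 1/(1+e^{-1.8000}) = 0.8581
P_3 = 1/(1+e^{-3.7100}) = 0.9761
E[score] = 0.9644 + 0.8581 + 0.9761 = 2.7987

2.80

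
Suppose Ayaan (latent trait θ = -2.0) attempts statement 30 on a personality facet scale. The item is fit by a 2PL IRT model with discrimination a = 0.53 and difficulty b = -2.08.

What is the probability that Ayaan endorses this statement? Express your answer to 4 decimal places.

P(θ) = 1 / (1 + exp(−a(θ − b)))
Exponent: 0.53 × (-2.0 − (-2.08)) = 0.0424
1/(1 + e^{-0.0424}) = 0.5106

0.5106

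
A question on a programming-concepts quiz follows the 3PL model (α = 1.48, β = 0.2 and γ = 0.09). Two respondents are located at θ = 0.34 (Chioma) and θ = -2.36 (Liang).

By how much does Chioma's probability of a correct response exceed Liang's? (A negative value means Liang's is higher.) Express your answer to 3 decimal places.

0.482

P(θ) = γ + (1 − γ) · 1 / (1 + exp(−α(θ − β)))
P(Chioma) = 0.5920  [exponent 0.2072]
P(Liang) = 0.1101  [exponent -3.7888]
Difference = 0.5920 − 0.1101 = 0.4818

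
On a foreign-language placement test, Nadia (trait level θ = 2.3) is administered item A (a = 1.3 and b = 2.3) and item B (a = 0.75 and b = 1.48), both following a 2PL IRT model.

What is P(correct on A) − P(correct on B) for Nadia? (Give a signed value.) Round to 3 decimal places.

-0.149

P(θ) = 1 / (1 + exp(−a(θ − b)))
P_A = 0.5000
P_B = 0.6491
P_A − P_B = -0.1491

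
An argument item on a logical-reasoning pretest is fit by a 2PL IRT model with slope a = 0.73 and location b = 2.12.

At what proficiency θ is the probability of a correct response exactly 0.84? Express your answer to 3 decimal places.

4.392

P(θ) = 1 / (1 + exp(−a(θ − b)))
logit = ln(0.8400/0.1600) = 1.6582
θ = b + logit/(a) = 2.12 + 1.6582/0.7300 = 4.3915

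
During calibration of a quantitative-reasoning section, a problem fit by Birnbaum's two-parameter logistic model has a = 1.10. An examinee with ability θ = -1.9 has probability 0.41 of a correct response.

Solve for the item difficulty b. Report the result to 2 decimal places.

P(θ) = 1 / (1 + exp(−a(θ − b)))
logit(0.41) = ln(0.41/0.59) = -0.3640
b = θ − logit/(a) = -1.9 − (-0.3640)/1.1000 = -1.5691

-1.57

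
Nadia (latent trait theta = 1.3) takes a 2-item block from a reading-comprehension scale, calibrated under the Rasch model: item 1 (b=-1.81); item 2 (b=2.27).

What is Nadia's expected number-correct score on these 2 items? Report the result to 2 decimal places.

P(theta) = 1 / (1 + exp(−(theta − b)))
P_1 = 1/(1+e^{-3.1100}) = 0.9573
P_2 = 1/(1+e^{0.9700}) = 0.2749
E[score] = 0.9573 + 0.2749 = 1.2322

1.23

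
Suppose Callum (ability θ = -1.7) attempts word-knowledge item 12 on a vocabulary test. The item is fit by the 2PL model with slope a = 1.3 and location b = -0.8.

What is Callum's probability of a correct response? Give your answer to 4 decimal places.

0.2369

P(θ) = 1 / (1 + exp(−a(θ − b)))
Exponent: 1.3 × (-1.7 − (-0.8)) = -1.1700
1/(1 + e^{1.1700}) = 0.2369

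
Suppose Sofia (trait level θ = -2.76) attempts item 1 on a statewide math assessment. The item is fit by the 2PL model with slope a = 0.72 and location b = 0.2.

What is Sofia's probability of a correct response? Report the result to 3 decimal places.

0.106

P(θ) = 1 / (1 + exp(−a(θ − b)))
Exponent: 0.72 × (-2.76 − 0.2) = -2.1312
1/(1 + e^{2.1312}) = 0.1061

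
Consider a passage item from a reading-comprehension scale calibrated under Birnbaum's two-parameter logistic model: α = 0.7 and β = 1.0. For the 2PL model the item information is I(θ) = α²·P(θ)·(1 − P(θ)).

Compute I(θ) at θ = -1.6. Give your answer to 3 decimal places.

0.059

P = 1/(1+e^{1.8200}) = 0.1394
P(1−P) = 0.1394 × 0.8606 = 0.1200
I = α² × P(1−P) = 0.7² × 0.1200 = 0.05880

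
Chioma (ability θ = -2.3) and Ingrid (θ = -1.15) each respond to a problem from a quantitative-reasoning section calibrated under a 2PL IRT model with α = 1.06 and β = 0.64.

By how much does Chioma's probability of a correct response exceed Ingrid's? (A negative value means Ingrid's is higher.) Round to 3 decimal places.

P(θ) = 1 / (1 + exp(−α(θ − β)))
P(Chioma) = 0.0424  [exponent -3.1164]
P(Ingrid) = 0.1304  [exponent -1.8974]
Difference = 0.0424 − 0.1304 = -0.0880

-0.088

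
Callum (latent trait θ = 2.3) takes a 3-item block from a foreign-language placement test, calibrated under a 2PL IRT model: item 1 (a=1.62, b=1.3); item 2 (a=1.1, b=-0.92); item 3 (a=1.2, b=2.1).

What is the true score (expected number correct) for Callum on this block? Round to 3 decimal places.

2.366

P(θ) = 1 / (1 + exp(−a(θ − b)))
P_1 = 1/(1+e^{-1.6200}) = 0.8348
P_2 = 1/(1+e^{-3.5420}) = 0.9719
P_3 = 1/(1+e^{-0.2400}) = 0.5597
E[score] = 0.8348 + 0.9719 + 0.5597 = 2.3664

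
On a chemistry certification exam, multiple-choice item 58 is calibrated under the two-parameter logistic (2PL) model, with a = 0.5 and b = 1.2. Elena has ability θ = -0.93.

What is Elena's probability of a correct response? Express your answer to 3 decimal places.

0.256

P(θ) = 1 / (1 + exp(−a(θ − b)))
Exponent: 0.5 × (-0.93 − 1.2) = -1.0650
1/(1 + e^{1.0650}) = 0.2564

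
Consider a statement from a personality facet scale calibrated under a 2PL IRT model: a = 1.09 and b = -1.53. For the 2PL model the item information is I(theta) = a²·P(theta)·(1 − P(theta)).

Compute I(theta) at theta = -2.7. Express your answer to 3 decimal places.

P = 1/(1+e^{1.2753}) = 0.2184
P(1−P) = 0.2184 × 0.7816 = 0.1707
I = a² × P(1−P) = 1.09² × 0.1707 = 0.20278

0.203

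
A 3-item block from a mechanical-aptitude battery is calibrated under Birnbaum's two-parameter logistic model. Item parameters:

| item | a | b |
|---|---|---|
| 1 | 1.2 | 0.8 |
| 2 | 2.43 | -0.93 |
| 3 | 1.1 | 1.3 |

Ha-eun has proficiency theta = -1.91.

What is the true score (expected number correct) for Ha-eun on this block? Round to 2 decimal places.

0.15

P(theta) = 1 / (1 + exp(−a(theta − b)))
P_1 = 1/(1+e^{3.2520}) = 0.0373
P_2 = 1/(1+e^{2.3814}) = 0.0846
P_3 = 1/(1+e^{3.5310}) = 0.0284
E[score] = 0.0373 + 0.0846 + 0.0284 = 0.1503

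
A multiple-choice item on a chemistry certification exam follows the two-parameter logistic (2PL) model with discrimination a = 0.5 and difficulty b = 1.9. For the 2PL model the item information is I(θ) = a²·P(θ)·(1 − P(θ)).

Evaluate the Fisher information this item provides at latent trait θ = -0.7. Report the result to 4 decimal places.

P = 1/(1+e^{1.3000}) = 0.2142
P(1−P) = 0.2142 × 0.7858 = 0.1683
I = a² × P(1−P) = 0.5² × 0.1683 = 0.04207

0.0421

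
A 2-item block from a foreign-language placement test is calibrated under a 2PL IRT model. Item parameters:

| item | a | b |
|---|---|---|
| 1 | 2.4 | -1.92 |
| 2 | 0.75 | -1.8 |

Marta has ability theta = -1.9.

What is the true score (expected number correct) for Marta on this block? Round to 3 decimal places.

0.993

P(theta) = 1 / (1 + exp(−a(theta − b)))
P_1 = 1/(1+e^{-0.0480}) = 0.5120
P_2 = 1/(1+e^{0.0750}) = 0.4813
E[score] = 0.5120 + 0.4813 = 0.9933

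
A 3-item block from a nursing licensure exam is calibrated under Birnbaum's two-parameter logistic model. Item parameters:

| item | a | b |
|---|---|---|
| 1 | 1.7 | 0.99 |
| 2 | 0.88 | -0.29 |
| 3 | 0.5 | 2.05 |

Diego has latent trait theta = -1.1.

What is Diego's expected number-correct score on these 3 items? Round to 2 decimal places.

P(theta) = 1 / (1 + exp(−a(theta − b)))
P_1 = 1/(1+e^{3.5530}) = 0.0278
P_2 = 1/(1+e^{0.7128}) = 0.3290
P_3 = 1/(1+e^{1.5750}) = 0.1715
E[score] = 0.0278 + 0.3290 + 0.1715 = 0.5283

0.53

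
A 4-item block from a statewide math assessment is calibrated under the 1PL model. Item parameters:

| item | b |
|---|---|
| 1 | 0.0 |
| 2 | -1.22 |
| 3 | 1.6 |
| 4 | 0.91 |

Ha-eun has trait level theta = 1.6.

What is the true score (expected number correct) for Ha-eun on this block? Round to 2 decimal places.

P(theta) = 1 / (1 + exp(−(theta − b)))
P_1 = 1/(1+e^{-1.6000}) = 0.8320
P_2 = 1/(1+e^{-2.8200}) = 0.9437
P_3 = 1/(1+e^{0.0000}) = 0.5000
P_4 = 1/(1+e^{-0.6900}) = 0.6660
E[score] = 0.8320 + 0.9437 + 0.5000 + 0.6660 = 2.9417

2.94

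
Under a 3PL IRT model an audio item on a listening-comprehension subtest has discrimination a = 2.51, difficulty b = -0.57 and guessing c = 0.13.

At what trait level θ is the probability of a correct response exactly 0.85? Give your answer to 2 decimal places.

P(θ) = c + (1 − c) · 1 / (1 + exp(−a(θ − b)))
Remove guessing floor: (0.85 − 0.13)/(1 − 0.13) = 0.8276
logit = ln(0.8276/0.1724) = 1.5686
θ = b + logit/(a) = -0.57 + 1.5686/2.5100 = 0.0549

0.05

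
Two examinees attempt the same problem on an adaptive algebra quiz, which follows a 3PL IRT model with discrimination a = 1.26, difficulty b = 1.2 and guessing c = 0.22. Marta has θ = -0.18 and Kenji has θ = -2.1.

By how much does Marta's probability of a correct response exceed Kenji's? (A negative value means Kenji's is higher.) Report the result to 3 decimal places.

0.105

P(θ) = c + (1 − c) · 1 / (1 + exp(−a(θ − b)))
P(Marta) = 0.3366  [exponent -1.7388]
P(Kenji) = 0.2320  [exponent -4.1580]
Difference = 0.3366 − 0.2320 = 0.1046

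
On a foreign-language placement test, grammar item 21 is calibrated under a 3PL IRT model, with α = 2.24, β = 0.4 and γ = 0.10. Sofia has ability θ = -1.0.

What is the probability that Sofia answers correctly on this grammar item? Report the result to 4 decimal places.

P(θ) = γ + (1 − γ) · 1 / (1 + exp(−α(θ − β)))
Exponent: 2.24 × (-1.0 − 0.4) = -3.1360
1/(1 + e^{3.1360}) = 0.0416
P = 0.10 + 0.90 × 0.0416 = 0.1375

0.1375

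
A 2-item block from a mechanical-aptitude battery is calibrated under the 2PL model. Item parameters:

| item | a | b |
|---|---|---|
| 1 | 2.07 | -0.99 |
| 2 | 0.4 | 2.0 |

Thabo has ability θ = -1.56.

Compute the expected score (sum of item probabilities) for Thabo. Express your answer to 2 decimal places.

0.43

P(θ) = 1 / (1 + exp(−a(θ − b)))
P_1 = 1/(1+e^{1.1799}) = 0.2351
P_2 = 1/(1+e^{1.4240}) = 0.1940
E[score] = 0.2351 + 0.1940 = 0.4291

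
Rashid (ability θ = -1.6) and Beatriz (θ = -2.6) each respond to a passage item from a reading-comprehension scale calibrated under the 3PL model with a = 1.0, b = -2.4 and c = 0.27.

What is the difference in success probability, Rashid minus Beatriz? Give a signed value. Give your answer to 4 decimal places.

0.1751

P(θ) = c + (1 − c) · 1 / (1 + exp(−a(θ − b)))
P(Rashid) = 0.7737  [exponent 0.8000]
P(Beatriz) = 0.5986  [exponent -0.2000]
Difference = 0.7737 − 0.5986 = 0.1751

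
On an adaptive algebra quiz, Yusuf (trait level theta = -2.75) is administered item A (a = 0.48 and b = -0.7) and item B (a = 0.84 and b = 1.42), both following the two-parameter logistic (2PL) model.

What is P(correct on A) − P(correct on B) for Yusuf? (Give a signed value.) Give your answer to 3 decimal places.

P(theta) = 1 / (1 + exp(−a(theta − b)))
P_A = 0.2721
P_B = 0.0292
P_A − P_B = 0.2429

0.243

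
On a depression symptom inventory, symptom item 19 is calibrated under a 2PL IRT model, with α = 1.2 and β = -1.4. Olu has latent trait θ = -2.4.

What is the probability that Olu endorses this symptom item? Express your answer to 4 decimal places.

0.2315

P(θ) = 1 / (1 + exp(−α(θ − β)))
Exponent: 1.2 × (-2.4 − (-1.4)) = -1.2000
1/(1 + e^{1.2000}) = 0.2315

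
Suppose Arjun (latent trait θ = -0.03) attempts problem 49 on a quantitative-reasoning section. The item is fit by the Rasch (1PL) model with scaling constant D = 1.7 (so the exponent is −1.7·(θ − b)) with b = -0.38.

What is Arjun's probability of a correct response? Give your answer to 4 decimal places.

0.6445

P(θ) = 1 / (1 + exp(−D·(θ − b)))
Exponent: 1.7 × (-0.03 − (-0.38)) = 0.5950
1/(1 + e^{-0.5950}) = 0.6445
P = 0.6445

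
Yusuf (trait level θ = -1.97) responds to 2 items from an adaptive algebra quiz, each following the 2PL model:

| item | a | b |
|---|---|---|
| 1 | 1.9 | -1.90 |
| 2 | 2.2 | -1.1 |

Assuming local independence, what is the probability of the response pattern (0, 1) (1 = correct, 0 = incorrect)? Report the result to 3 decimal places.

0.069

P(θ) = 1 / (1 + exp(−a(θ − b)))
P_1 = 1/(1+e^{0.1330}) = 0.4668
P_2 = 1/(1+e^{1.9140}) = 0.1285
L = (1−P_1) × P_2 = 0.5332 × 0.1285 = 0.06853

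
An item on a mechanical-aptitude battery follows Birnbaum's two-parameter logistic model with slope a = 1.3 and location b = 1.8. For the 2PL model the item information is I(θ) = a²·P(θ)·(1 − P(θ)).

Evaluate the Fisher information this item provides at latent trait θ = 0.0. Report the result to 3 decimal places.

0.135

P = 1/(1+e^{2.3400}) = 0.0879
P(1−P) = 0.0879 × 0.9121 = 0.0801
I = a² × P(1−P) = 1.3² × 0.0801 = 0.13544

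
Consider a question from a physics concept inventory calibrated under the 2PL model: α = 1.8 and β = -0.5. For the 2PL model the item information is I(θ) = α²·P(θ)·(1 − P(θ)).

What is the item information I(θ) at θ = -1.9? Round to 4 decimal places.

0.2233

P = 1/(1+e^{2.5200}) = 0.0745
P(1−P) = 0.0745 × 0.9255 = 0.0689
I = α² × P(1−P) = 1.8² × 0.0689 = 0.22331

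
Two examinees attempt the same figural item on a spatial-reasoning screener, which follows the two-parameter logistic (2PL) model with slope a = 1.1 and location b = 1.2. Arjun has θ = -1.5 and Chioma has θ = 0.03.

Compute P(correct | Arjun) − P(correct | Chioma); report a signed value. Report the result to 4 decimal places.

P(θ) = 1 / (1 + exp(−a(θ − b)))
P(Arjun) = 0.0488  [exponent -2.9700]
P(Chioma) = 0.2164  [exponent -1.2870]
Difference = 0.0488 − 0.2164 = -0.1676

-0.1676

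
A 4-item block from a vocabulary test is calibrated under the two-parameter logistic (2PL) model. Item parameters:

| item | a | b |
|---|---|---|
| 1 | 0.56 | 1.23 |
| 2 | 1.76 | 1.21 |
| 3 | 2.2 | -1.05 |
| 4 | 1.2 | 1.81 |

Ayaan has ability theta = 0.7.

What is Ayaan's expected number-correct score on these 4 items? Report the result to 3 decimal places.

1.904

P(theta) = 1 / (1 + exp(−a(theta − b)))
P_1 = 1/(1+e^{0.2968}) = 0.4263
P_2 = 1/(1+e^{0.8976}) = 0.2895
P_3 = 1/(1+e^{-3.8500}) = 0.9792
P_4 = 1/(1+e^{1.3320}) = 0.2088
E[score] = 0.4263 + 0.2895 + 0.9792 + 0.2088 = 1.9039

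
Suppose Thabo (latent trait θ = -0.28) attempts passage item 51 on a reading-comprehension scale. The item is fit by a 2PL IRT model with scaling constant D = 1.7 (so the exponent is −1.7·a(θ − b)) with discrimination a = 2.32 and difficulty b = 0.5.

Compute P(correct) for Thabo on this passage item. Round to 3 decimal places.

0.044

P(θ) = 1 / (1 + exp(−D·a(θ − b)))
Exponent: 1.7 × 2.32 × (-0.28 − 0.5) = -3.0763
1/(1 + e^{3.0763}) = 0.0441
P = 0.0441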